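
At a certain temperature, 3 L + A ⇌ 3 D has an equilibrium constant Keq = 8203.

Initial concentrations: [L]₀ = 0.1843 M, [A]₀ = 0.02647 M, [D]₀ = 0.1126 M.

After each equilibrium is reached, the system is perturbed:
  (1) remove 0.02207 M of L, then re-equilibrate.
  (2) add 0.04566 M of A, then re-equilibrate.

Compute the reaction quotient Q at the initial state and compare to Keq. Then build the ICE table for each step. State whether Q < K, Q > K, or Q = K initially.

Q₀ = 8.616; Q < K (proceeds forward)

Q₀ = 8.616 vs Keq = 8203 ⇒ Q<K, forward
Step 1:
                  L         A         D
  I          0.1843   0.02647    0.1126
  C        -0.07736  -0.02579   0.07736
  E          0.1069 6.8328e-04      0.19
  solve Keq expr → x = 0.02579; check Q = 8203
Then remove 0.02207 M of L.
Step 2:
                  L         A         D
  I         0.08487 6.8328e-04      0.19
  C         0.00171 5.6985e-04  -0.00171
  E         0.08658  0.001253    0.1883
  solve Keq expr → x = -5.6985e-04; check Q = 8203
Then add 0.04566 M of A.
Step 3:
                  L         A         D
  I         0.08658   0.04691    0.1883
  C        -0.04897  -0.01632   0.04897
  E         0.03761   0.03059    0.2372
  solve Keq expr → x = 0.01632; check Q = 8203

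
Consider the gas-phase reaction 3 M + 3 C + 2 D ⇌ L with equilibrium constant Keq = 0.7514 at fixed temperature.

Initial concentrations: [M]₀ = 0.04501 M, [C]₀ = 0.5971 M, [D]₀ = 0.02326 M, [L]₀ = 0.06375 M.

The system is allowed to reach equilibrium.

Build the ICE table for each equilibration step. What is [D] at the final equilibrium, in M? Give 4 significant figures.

Q₀ = 6.0701e+06 vs Keq = 0.7514 ⇒ Q>K, reverse
Step 1:
                  M         C         D         L
  init      0.04501    0.5971   0.02326   0.06375
  Δ          0.1909    0.1909    0.1273  -0.06364
  eq         0.2359     0.788    0.1505 1.0943e-04
  solve Keq expr → x = -0.06364; check Q = 0.7514

[D]_eq = 0.1505 M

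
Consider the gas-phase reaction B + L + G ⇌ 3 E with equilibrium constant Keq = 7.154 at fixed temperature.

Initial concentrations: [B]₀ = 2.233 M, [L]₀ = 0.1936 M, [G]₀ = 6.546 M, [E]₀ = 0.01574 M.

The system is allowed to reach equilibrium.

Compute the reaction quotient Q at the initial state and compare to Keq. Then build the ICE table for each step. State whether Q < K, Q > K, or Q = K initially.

Q₀ = 1.3780e-06 vs Keq = 7.154 ⇒ Q<K, forward
Step 1:
                    B           L           G           E
  Initial       2.233      0.1936       6.546     0.01574
  Change      -0.1914     -0.1914     -0.1914      0.5742
  Equil         2.042    0.002212       6.355      0.5899
  solve Keq expr → x = 0.1914; check Q = 7.154

Q₀ = 1.3780e-06; Q < K (proceeds forward)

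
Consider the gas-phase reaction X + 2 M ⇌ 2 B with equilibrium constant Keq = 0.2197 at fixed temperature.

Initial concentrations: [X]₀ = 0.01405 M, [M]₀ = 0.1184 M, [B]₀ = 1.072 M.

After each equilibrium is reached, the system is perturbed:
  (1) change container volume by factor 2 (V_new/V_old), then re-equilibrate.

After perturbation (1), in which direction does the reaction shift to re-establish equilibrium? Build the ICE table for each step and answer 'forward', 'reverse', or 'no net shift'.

Q₀ = 5835 vs Keq = 0.2197 ⇒ Q>K, reverse
Step 1:
                    X           M           B
  I           0.01405      0.1184       1.072
  C            0.3983      0.7966     -0.7966
  E            0.4123       0.915      0.2754
  solve Keq expr → x = -0.3983; check Q = 0.2197
Then change container volume by factor 2 (V_new/V_old).
Step 2:
                    X           M           B
  I            0.2062      0.4575      0.1377
  C           0.01509     0.03018    -0.03018
  E            0.2213      0.4877      0.1075
  solve Keq expr → x = -0.01509; check Q = 0.2197

Direction: reverse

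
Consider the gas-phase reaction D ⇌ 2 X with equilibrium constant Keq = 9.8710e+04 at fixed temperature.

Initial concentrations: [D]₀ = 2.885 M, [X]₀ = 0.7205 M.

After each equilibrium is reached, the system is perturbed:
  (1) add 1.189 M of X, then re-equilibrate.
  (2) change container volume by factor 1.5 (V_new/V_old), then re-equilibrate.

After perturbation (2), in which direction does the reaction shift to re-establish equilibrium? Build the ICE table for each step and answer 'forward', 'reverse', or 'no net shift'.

Q₀ = 0.1799 vs Keq = 9.8710e+04 ⇒ Q<K, forward
Step 1:
                    D           X
  I             2.885      0.7205
  C            -2.885       5.769
  E        4.2666e-04        6.49
  solve Keq expr → x = 2.885; check Q = 9.8710e+04
Then add 1.189 M of X.
Step 2:
                    D           X
  I        4.2666e-04       7.679
  C        1.7061e-04 -3.4122e-04
  E        5.9727e-04       7.678
  solve Keq expr → x = -1.7061e-04; check Q = 9.8710e+04
Then change container volume by factor 1.5 (V_new/V_old).
Step 3:
                    D           X
  I        3.9818e-04       5.119
  C       -1.3270e-04  2.6540e-04
  E        2.6548e-04       5.119
  solve Keq expr → x = 1.3270e-04; check Q = 9.8710e+04

Direction: forward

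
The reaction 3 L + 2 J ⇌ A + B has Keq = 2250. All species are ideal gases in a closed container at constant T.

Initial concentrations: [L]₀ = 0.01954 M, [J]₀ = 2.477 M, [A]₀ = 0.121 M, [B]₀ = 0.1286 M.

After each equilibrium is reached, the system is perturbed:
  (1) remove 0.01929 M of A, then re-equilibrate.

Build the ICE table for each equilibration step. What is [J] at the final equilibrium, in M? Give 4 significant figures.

[J]_eq = 2.471 M

Q₀ = 339.9 vs Keq = 2250 ⇒ Q<K, forward
Step 1:
                  L         J         A         B
  init      0.01954     2.477     0.121    0.1286
  Δ       -0.008951 -0.005967  0.002984  0.002984
  eq        0.01059     2.471     0.124    0.1316
  solve Keq expr → x = 0.002984; check Q = 2250
Then remove 0.01929 M of A.
Step 2:
                  L         J         A         B
  init      0.01059     2.471    0.1047    0.1316
  Δ       -5.6856e-04 -3.7904e-04 1.8952e-04 1.8952e-04
  eq        0.01002     2.471    0.1049    0.1318
  solve Keq expr → x = 1.8952e-04; check Q = 2250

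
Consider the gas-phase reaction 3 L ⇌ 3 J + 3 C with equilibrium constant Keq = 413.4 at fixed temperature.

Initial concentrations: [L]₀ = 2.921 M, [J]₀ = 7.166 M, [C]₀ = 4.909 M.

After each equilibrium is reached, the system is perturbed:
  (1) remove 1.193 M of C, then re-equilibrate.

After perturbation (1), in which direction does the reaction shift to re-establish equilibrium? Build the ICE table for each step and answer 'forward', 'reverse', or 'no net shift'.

Q₀ = 1747 vs Keq = 413.4 ⇒ Q>K, reverse
Step 1:
                    L           J           C
  init          2.921       7.166       4.909
  Δ            0.7133     -0.7133     -0.7133
  eq            3.634       6.453       4.196
  solve Keq expr → x = -0.2378; check Q = 413.4
Then remove 1.193 M of C.
Step 2:
                    L           J           C
  init          3.634       6.453       3.003
  Δ           -0.4437      0.4437      0.4437
  eq            3.191       6.896       3.446
  solve Keq expr → x = 0.1479; check Q = 413.4

Direction: forward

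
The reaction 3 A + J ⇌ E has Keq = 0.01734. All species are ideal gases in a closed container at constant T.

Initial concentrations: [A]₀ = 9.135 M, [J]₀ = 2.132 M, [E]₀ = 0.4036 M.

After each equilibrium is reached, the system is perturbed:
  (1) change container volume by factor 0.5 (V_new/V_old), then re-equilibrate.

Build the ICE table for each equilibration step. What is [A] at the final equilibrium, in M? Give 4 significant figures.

[A]_eq = 7.384 M

Q₀ = 2.4834e-04 vs Keq = 0.01734 ⇒ Q<K, forward
Step 1:
                    A           J           E
  Initial       9.135       2.132      0.4036
  Change       -4.064      -1.355       1.355
  Equil         5.071      0.7774       1.758
  solve Keq expr → x = 1.355; check Q = 0.01734
Then change container volume by factor 0.5 (V_new/V_old).
Step 2:
                    A           J           E
  Initial       10.14       1.555       3.516
  Change       -2.758     -0.9195      0.9195
  Equil         7.384      0.6354       4.436
  solve Keq expr → x = 0.9195; check Q = 0.01734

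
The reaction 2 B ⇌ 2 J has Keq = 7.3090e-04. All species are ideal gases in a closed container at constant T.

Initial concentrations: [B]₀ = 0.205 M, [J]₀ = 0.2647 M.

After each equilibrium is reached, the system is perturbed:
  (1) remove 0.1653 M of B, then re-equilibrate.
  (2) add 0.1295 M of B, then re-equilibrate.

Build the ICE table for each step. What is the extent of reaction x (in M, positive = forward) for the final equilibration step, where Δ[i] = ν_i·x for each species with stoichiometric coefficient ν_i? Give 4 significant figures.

x = 0.001704 M

Q₀ = 1.667 vs Keq = 7.3090e-04 ⇒ Q>K, reverse
Step 1:
                   B          J
  Initial      0.205     0.2647
  Change      0.2523    -0.2523
  Equil       0.4573    0.01236
  solve Keq expr → x = -0.1262; check Q = 7.3090e-04
Then remove 0.1653 M of B.
Step 2:
                   B          J
  Initial      0.292    0.01236
  Change    0.004351  -0.004351
  Equil       0.2964   0.008013
  solve Keq expr → x = -0.002176; check Q = 7.3090e-04
Then add 0.1295 M of B.
Step 3:
                   B          J
  Initial     0.4259   0.008013
  Change   -0.003409   0.003409
  Equil       0.4225    0.01142
  solve Keq expr → x = 0.001704; check Q = 7.3090e-04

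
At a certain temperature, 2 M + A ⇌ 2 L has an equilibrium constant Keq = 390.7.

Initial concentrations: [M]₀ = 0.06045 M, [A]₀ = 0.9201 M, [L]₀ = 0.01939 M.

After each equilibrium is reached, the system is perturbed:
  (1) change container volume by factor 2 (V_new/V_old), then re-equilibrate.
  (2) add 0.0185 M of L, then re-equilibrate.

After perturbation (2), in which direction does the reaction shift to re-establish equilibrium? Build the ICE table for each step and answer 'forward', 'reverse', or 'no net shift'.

Q₀ = 0.1118 vs Keq = 390.7 ⇒ Q<K, forward
Step 1:
                   M          A          L
  Initial    0.06045     0.9201    0.01939
  Change    -0.05639    -0.0282    0.05639
  Equil      0.00406     0.8919    0.07578
  solve Keq expr → x = 0.0282; check Q = 390.7
Then change container volume by factor 2 (V_new/V_old).
Step 2:
                   M          A          L
  Initial    0.00203      0.446    0.03789
  Change  7.8041e-04 3.9020e-04 -7.8041e-04
  Equil      0.00281     0.4463    0.03711
  solve Keq expr → x = -3.9020e-04; check Q = 390.7
Then add 0.0185 M of L.
Step 3:
                   M          A          L
  Initial    0.00281     0.4463    0.05561
  Change      0.0013 6.4976e-04    -0.0013
  Equil      0.00411      0.447    0.05431
  solve Keq expr → x = -6.4976e-04; check Q = 390.7

Direction: reverse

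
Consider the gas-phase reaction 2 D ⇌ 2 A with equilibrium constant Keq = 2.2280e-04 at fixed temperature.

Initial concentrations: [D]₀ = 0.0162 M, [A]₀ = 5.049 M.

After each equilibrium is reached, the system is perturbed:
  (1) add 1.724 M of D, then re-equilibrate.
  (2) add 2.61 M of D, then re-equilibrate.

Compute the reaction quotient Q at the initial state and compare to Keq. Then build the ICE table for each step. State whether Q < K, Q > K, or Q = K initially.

Q₀ = 9.7136e+04; Q > K (proceeds reverse)

Q₀ = 9.7136e+04 vs Keq = 2.2280e-04 ⇒ Q>K, reverse
Step 1:
                    D           A
  init         0.0162       5.049
  Δ             4.975      -4.975
  eq            4.991     0.07449
  solve Keq expr → x = -2.487; check Q = 2.2280e-04
Then add 1.724 M of D.
Step 2:
                    D           A
  init          6.715     0.07449
  Δ          -0.02535     0.02535
  eq            6.689     0.09985
  solve Keq expr → x = 0.01268; check Q = 2.2280e-04
Then add 2.61 M of D.
Step 3:
                    D           A
  init          9.299     0.09985
  Δ          -0.03839     0.03839
  eq            9.261      0.1382
  solve Keq expr → x = 0.01919; check Q = 2.2280e-04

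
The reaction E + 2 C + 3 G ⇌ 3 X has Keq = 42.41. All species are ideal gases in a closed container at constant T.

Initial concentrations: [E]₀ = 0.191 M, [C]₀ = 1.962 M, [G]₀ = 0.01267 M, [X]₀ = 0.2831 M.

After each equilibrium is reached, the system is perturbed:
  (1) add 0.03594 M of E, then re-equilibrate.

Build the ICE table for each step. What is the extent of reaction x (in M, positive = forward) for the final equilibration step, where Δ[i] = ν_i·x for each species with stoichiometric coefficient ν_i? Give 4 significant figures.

x = 8.8542e-04 M

Q₀ = 1.5173e+04 vs Keq = 42.41 ⇒ Q>K, reverse
Step 1:
                   E          C          G          X
  init         0.191      1.962    0.01267     0.2831
  Δ          0.01877    0.03753     0.0563    -0.0563
  eq          0.2098          2    0.06897     0.2268
  solve Keq expr → x = -0.01877; check Q = 42.41
Then add 0.03594 M of E.
Step 2:
                   E          C          G          X
  init        0.2457          2    0.06897     0.2268
  Δ       -8.8542e-04  -0.001771  -0.002656   0.002656
  eq          0.2448      1.998    0.06631     0.2295
  solve Keq expr → x = 8.8542e-04; check Q = 42.41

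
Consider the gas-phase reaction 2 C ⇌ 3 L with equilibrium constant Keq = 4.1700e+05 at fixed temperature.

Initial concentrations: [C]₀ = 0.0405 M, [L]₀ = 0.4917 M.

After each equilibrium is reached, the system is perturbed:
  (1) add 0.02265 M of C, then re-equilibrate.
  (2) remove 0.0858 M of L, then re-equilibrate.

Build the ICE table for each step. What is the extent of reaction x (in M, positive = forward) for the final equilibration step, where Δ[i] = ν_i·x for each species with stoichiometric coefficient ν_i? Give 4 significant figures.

Q₀ = 72.48 vs Keq = 4.1700e+05 ⇒ Q<K, forward
Step 1:
                   C          L
  Initial     0.0405     0.4917
  Change    -0.03987     0.0598
  Equil   6.3423e-04     0.5515
  solve Keq expr → x = 0.01993; check Q = 4.1700e+05
Then add 0.02265 M of C.
Step 2:
                   C          L
  Initial    0.02328     0.5515
  Change    -0.02259    0.03389
  Equil   6.9358e-04     0.5854
  solve Keq expr → x = 0.0113; check Q = 4.1700e+05
Then remove 0.0858 M of L.
Step 3:
                   C          L
  Initial 6.9358e-04     0.4996
  Change  -1.4639e-04 2.1959e-04
  Equil   5.4718e-04     0.4998
  solve Keq expr → x = 7.3197e-05; check Q = 4.1700e+05

x = 7.3197e-05 M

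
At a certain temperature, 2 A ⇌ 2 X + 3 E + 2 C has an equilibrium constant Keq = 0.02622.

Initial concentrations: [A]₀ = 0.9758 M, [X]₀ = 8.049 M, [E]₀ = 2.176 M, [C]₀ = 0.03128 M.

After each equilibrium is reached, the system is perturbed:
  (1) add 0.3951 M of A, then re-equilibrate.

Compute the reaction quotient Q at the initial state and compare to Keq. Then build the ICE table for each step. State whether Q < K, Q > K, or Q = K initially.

Q₀ = 0.6859 vs Keq = 0.02622 ⇒ Q>K, reverse
Step 1:
                  A         X         E         C
  init       0.9758     8.049     2.176   0.03128
  Δ         0.02482  -0.02482  -0.03724  -0.02482
  eq          1.001     8.024     2.139  0.006456
  solve Keq expr → x = -0.01241; check Q = 0.02622
Then add 0.3951 M of A.
Step 2:
                  A         X         E         C
  init        1.396     8.024     2.139  0.006456
  Δ       -0.002506  0.002506   0.00376  0.002506
  eq          1.393     8.027     2.143  0.008962
  solve Keq expr → x = 0.001253; check Q = 0.02622

Q₀ = 0.6859; Q > K (proceeds reverse)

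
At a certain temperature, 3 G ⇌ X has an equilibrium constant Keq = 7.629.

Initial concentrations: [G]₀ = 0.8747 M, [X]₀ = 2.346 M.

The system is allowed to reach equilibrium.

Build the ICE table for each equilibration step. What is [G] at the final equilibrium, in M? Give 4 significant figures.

Q₀ = 3.506 vs Keq = 7.629 ⇒ Q<K, forward
Step 1:
                    G           X
  init         0.8747       2.346
  Δ           -0.1936     0.06453
  eq           0.6811       2.411
  solve Keq expr → x = 0.06453; check Q = 7.629

[G]_eq = 0.6811 M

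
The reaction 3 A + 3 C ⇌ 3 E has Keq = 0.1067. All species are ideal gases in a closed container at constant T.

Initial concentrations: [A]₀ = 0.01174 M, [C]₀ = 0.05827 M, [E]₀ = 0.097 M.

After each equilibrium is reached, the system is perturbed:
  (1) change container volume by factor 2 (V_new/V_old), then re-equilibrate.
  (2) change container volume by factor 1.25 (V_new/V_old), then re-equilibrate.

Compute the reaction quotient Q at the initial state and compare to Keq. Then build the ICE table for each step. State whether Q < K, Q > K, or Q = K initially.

Q₀ = 2.8509e+06 vs Keq = 0.1067 ⇒ Q>K, reverse
Step 1:
                   A          C          E
  I          0.01174    0.05827      0.097
  C          0.08986    0.08986   -0.08986
  E           0.1016     0.1481   0.007138
  solve Keq expr → x = -0.02995; check Q = 0.1067
Then change container volume by factor 2 (V_new/V_old).
Step 2:
                   A          C          E
  I           0.0508    0.07407   0.003569
  C         0.001684   0.001684  -0.001684
  E          0.05248    0.07575   0.001886
  solve Keq expr → x = -5.6119e-04; check Q = 0.1067
Then change container volume by factor 1.25 (V_new/V_old).
Step 3:
                   A          C          E
  I          0.04199     0.0606   0.001509
  C       2.8767e-04 2.8767e-04 -2.8767e-04
  E          0.04228    0.06089   0.001221
  solve Keq expr → x = -9.5890e-05; check Q = 0.1067

Q₀ = 2.8509e+06; Q > K (proceeds reverse)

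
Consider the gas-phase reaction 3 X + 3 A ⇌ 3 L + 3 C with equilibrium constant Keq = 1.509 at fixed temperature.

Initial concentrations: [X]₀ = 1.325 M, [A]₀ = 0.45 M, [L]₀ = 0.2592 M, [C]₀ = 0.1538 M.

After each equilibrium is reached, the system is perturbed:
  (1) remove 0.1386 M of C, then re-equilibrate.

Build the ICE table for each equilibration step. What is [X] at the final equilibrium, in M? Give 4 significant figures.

[X]_eq = 1.025 M

Q₀ = 2.9887e-04 vs Keq = 1.509 ⇒ Q<K, forward
Step 1:
                    X           A           L           C
  init          1.325        0.45      0.2592      0.1538
  Δ           -0.2673     -0.2673      0.2673      0.2673
  eq            1.058      0.1827      0.5265      0.4211
  solve Keq expr → x = 0.08909; check Q = 1.509
Then remove 0.1386 M of C.
Step 2:
                    X           A           L           C
  init          1.058      0.1827      0.5265      0.2825
  Δ          -0.03277    -0.03277     0.03277     0.03277
  eq            1.025        0.15      0.5592      0.3152
  solve Keq expr → x = 0.01092; check Q = 1.509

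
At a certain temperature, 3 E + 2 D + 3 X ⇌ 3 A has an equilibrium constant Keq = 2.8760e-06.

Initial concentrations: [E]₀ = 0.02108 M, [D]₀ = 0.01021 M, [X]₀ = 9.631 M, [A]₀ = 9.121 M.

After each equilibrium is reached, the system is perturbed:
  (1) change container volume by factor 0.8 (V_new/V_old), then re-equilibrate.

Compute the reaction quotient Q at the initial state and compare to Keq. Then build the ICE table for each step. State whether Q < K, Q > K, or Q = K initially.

Q₀ = 8.6986e+08 vs Keq = 2.8760e-06 ⇒ Q>K, reverse
Step 1:
                    E           D           X           A
  Initial     0.02108     0.01021       9.631       9.121
  Change         5.88        3.92        5.88       -5.88
  Equil         5.901        3.93       15.51       3.241
  solve Keq expr → x = -1.96; check Q = 2.8760e-06
Then change container volume by factor 0.8 (V_new/V_old).
Step 2:
                    E           D           X           A
  Initial       7.376       4.912       19.39       4.052
  Change      -0.7185      -0.479     -0.7185      0.7185
  Equil         6.657       4.433       18.67        4.77
  solve Keq expr → x = 0.2395; check Q = 2.8760e-06

Q₀ = 8.6986e+08; Q > K (proceeds reverse)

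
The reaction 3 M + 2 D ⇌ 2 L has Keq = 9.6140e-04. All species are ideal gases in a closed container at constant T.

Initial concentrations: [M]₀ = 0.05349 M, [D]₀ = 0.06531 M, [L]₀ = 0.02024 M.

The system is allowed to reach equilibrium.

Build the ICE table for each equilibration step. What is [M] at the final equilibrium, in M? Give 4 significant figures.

Q₀ = 627.5 vs Keq = 9.6140e-04 ⇒ Q>K, reverse
Step 1:
                    M           D           L
  I           0.05349     0.06531     0.02024
  C           0.03026     0.02018    -0.02018
  E           0.08375     0.08549  6.4247e-05
  solve Keq expr → x = -0.01009; check Q = 9.6140e-04

[M]_eq = 0.08375 M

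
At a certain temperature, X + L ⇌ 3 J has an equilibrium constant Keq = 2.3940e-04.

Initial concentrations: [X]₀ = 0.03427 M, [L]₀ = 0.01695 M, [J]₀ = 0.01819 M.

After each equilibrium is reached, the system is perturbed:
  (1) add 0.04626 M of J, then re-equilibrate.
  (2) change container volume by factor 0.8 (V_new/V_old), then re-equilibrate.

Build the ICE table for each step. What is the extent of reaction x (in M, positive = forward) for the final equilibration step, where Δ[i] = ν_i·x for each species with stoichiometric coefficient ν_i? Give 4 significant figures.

Q₀ = 0.01036 vs Keq = 2.3940e-04 ⇒ Q>K, reverse
Step 1:
                    X           L           J
  Initial     0.03427     0.01695     0.01819
  Change     0.004134    0.004134     -0.0124
  Equil        0.0384     0.02108    0.005787
  solve Keq expr → x = -0.004134; check Q = 2.3940e-04
Then add 0.04626 M of J.
Step 2:
                    X           L           J
  Initial      0.0384     0.02108     0.05205
  Change      0.01478     0.01478    -0.04435
  Equil       0.05319     0.03587    0.007701
  solve Keq expr → x = -0.01478; check Q = 2.3940e-04
Then change container volume by factor 0.8 (V_new/V_old).
Step 3:
                    X           L           J
  Initial     0.06648     0.04483    0.009626
  Change   2.2179e-04  2.2179e-04 -6.6536e-04
  Equil        0.0667     0.04505    0.008961
  solve Keq expr → x = -2.2179e-04; check Q = 2.3940e-04

x = -2.2179e-04 M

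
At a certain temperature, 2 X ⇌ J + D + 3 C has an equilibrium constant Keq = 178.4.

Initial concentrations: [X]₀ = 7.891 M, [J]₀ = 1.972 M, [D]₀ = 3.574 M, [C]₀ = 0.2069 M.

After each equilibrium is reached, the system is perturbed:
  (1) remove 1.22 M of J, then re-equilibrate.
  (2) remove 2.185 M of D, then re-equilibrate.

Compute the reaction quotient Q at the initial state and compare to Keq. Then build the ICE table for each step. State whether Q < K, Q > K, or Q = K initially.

Q₀ = 0.001002 vs Keq = 178.4 ⇒ Q<K, forward
Step 1:
                   X          J          D          C
  init         7.891      1.972      3.574     0.2069
  Δ           -3.544      1.772      1.772      5.316
  eq           4.347      3.744      5.346      5.523
  solve Keq expr → x = 1.772; check Q = 178.4
Then remove 1.22 M of J.
Step 2:
                   X          J          D          C
  init         4.347      2.524      5.346      5.523
  Δ          -0.2548     0.1274     0.1274     0.3822
  eq           4.092      2.651      5.473      5.905
  solve Keq expr → x = 0.1274; check Q = 178.4
Then remove 2.185 M of D.
Step 3:
                   X          J          D          C
  init         4.092      2.651      3.288      5.905
  Δ          -0.3239      0.162      0.162     0.4859
  eq           3.768      2.813       3.45      6.391
  solve Keq expr → x = 0.162; check Q = 178.4

Q₀ = 0.001002; Q < K (proceeds forward)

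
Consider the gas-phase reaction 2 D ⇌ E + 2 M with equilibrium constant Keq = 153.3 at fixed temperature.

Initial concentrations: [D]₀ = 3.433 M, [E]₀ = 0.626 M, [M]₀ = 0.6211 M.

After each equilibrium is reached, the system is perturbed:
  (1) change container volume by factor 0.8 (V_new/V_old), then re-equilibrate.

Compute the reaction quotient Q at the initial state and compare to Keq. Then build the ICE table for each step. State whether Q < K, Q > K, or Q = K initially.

Q₀ = 0.02049 vs Keq = 153.3 ⇒ Q<K, forward
Step 1:
                   D          E          M
  init         3.433      0.626     0.6211
  Δ           -3.006      1.503      3.006
  eq          0.4274      2.129      3.627
  solve Keq expr → x = 1.503; check Q = 153.3
Then change container volume by factor 0.8 (V_new/V_old).
Step 2:
                   D          E          M
  init        0.5342      2.661      4.533
  Δ          0.05311   -0.02655   -0.05311
  eq          0.5873      2.634       4.48
  solve Keq expr → x = -0.02655; check Q = 153.3

Q₀ = 0.02049; Q < K (proceeds forward)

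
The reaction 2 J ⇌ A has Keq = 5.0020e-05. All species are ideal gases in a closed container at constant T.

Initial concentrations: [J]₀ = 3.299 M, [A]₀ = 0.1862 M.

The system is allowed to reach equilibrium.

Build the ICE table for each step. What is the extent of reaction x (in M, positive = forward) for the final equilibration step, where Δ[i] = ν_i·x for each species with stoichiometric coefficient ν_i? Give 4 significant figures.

Q₀ = 0.01711 vs Keq = 5.0020e-05 ⇒ Q>K, reverse
Step 1:
                    J           A
  I             3.299      0.1862
  C            0.3711     -0.1855
  E              3.67  6.7373e-04
  solve Keq expr → x = -0.1855; check Q = 5.0020e-05

x = -0.1855 M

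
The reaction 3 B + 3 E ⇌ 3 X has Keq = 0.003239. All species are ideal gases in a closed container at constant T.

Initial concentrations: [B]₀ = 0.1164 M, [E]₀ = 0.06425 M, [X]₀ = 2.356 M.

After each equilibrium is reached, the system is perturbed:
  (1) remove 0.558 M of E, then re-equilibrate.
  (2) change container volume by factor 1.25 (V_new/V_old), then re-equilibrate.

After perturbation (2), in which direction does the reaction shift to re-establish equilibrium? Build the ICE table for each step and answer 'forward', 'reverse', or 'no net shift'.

Q₀ = 3.1264e+07 vs Keq = 0.003239 ⇒ Q>K, reverse
Step 1:
                   B          E          X
  Initial     0.1164    0.06425      2.356
  Change       1.818      1.818     -1.818
  Equil        1.934      1.882     0.5385
  solve Keq expr → x = -0.6058; check Q = 0.003239
Then remove 0.558 M of E.
Step 2:
                   B          E          X
  Initial      1.934      1.324     0.5385
  Change      0.1066     0.1066    -0.1066
  Equil        2.041       1.43     0.4319
  solve Keq expr → x = -0.03553; check Q = 0.003239
Then change container volume by factor 1.25 (V_new/V_old).
Step 3:
                   B          E          X
  Initial      1.632      1.144     0.3455
  Change     0.04873    0.04873   -0.04873
  Equil        1.681      1.193     0.2968
  solve Keq expr → x = -0.01624; check Q = 0.003239

Direction: reverse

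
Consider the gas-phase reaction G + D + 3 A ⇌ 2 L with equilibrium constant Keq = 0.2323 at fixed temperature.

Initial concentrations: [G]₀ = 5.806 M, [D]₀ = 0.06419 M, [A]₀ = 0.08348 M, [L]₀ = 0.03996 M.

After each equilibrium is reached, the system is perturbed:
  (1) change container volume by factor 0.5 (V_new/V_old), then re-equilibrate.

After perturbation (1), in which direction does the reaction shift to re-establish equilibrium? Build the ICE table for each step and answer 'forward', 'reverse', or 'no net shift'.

Q₀ = 7.365 vs Keq = 0.2323 ⇒ Q>K, reverse
Step 1:
                    G           D           A           L
  I             5.806     0.06419     0.08348     0.03996
  C           0.01304     0.01304     0.03913    -0.02609
  E             5.819     0.07723      0.1226     0.01387
  solve Keq expr → x = -0.01304; check Q = 0.2323
Then change container volume by factor 0.5 (V_new/V_old).
Step 2:
                    G           D           A           L
  I             11.64      0.1545      0.2452     0.02774
  C           -0.0142     -0.0142    -0.04259     0.02839
  E             11.62      0.1403      0.2026     0.05614
  solve Keq expr → x = 0.0142; check Q = 0.2323

Direction: forward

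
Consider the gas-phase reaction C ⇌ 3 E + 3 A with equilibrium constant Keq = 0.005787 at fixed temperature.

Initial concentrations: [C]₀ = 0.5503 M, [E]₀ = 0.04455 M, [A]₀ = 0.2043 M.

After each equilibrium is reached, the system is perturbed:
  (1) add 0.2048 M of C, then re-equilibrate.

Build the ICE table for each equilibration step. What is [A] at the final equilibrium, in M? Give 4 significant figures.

Q₀ = 1.3701e-06 vs Keq = 0.005787 ⇒ Q<K, forward
Step 1:
                    C           E           A
  I            0.5503     0.04455      0.2043
  C          -0.08565      0.2569      0.2569
  E            0.4647      0.3015      0.4612
  solve Keq expr → x = 0.08565; check Q = 0.005787
Then add 0.2048 M of C.
Step 2:
                    C           E           A
  I            0.6695      0.3015      0.4612
  C         -0.007397     0.02219     0.02219
  E            0.6621      0.3237      0.4834
  solve Keq expr → x = 0.007397; check Q = 0.005787

[A]_eq = 0.4834 M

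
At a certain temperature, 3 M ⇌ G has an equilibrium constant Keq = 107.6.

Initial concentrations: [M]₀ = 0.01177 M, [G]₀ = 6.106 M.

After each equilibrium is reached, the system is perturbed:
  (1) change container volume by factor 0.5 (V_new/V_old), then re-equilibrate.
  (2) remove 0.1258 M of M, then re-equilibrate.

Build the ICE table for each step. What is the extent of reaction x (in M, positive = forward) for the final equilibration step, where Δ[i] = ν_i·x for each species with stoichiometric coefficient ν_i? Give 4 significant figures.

x = -0.04175 M

Q₀ = 3.7448e+06 vs Keq = 107.6 ⇒ Q>K, reverse
Step 1:
                  M         G
  Initial   0.01177     6.106
  Change     0.3699   -0.1233
  Equil      0.3817     5.983
  solve Keq expr → x = -0.1233; check Q = 107.6
Then change container volume by factor 0.5 (V_new/V_old).
Step 2:
                  M         G
  Initial    0.7634     11.97
  Change    -0.2812   0.09374
  Equil      0.4821     12.06
  solve Keq expr → x = 0.09374; check Q = 107.6
Then remove 0.1258 M of M.
Step 3:
                  M         G
  Initial    0.3563     12.06
  Change     0.1252  -0.04175
  Equil      0.4816     12.02
  solve Keq expr → x = -0.04175; check Q = 107.6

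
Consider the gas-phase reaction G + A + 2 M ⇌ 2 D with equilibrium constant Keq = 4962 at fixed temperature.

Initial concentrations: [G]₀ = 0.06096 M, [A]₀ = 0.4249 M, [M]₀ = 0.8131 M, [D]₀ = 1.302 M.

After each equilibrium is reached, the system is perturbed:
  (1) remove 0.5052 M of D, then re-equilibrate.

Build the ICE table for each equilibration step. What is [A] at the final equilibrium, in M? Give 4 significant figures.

[A]_eq = 0.3649 M

Q₀ = 98.99 vs Keq = 4962 ⇒ Q<K, forward
Step 1:
                  G         A         M         D
  I         0.06096    0.4249    0.8131     1.302
  C        -0.05867  -0.05867   -0.1173    0.1173
  E         0.00229    0.3662    0.6958     1.419
  solve Keq expr → x = 0.05867; check Q = 4962
Then remove 0.5052 M of D.
Step 2:
                  G         A         M         D
  I         0.00229    0.3662    0.6958    0.9141
  C       -0.001324 -0.001324 -0.002648  0.002648
  E       9.6626e-04    0.3649    0.6931    0.9168
  solve Keq expr → x = 0.001324; check Q = 4962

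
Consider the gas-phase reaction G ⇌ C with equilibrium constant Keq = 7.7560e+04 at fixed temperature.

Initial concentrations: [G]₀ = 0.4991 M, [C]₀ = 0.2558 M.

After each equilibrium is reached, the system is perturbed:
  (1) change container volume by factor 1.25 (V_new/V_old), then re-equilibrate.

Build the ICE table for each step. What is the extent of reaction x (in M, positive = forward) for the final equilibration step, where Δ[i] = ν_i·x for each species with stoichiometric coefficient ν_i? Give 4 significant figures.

Q₀ = 0.5125 vs Keq = 7.7560e+04 ⇒ Q<K, forward
Step 1:
                    G           C
  Initial      0.4991      0.2558
  Change      -0.4991      0.4991
  Equil    9.7330e-06      0.7549
  solve Keq expr → x = 0.4991; check Q = 7.7560e+04
Then change container volume by factor 1.25 (V_new/V_old).
Step 2:
                    G           C
  Initial  7.7864e-06      0.6039
  Change            0           0
  Equil    7.7864e-06      0.6039
  solve Keq expr → x = 0; check Q = 7.7560e+04

x = 0 M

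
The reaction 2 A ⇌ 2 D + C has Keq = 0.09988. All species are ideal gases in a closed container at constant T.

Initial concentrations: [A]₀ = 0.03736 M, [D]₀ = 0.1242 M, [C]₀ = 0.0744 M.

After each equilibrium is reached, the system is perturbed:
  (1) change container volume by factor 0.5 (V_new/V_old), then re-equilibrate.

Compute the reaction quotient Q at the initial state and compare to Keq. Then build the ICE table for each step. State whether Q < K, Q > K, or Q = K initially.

Q₀ = 0.8222; Q > K (proceeds reverse)

Q₀ = 0.8222 vs Keq = 0.09988 ⇒ Q>K, reverse
Step 1:
                    A           D           C
  init        0.03736      0.1242      0.0744
  Δ           0.03255    -0.03255    -0.01628
  eq          0.06991     0.09165     0.05812
  solve Keq expr → x = -0.01628; check Q = 0.09988
Then change container volume by factor 0.5 (V_new/V_old).
Step 2:
                    A           D           C
  init         0.1398      0.1833      0.1162
  Δ           0.02355    -0.02355    -0.01178
  eq           0.1634      0.1597      0.1045
  solve Keq expr → x = -0.01178; check Q = 0.09988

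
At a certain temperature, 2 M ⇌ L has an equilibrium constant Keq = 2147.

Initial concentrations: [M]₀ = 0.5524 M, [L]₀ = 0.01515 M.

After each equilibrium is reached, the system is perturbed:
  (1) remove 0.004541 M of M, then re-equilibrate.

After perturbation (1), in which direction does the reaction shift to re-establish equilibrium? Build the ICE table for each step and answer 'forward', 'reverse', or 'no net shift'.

Direction: reverse

Q₀ = 0.04965 vs Keq = 2147 ⇒ Q<K, forward
Step 1:
                    M           L
  init         0.5524     0.01515
  Δ           -0.5409      0.2704
  eq          0.01153      0.2856
  solve Keq expr → x = 0.2704; check Q = 2147
Then remove 0.004541 M of M.
Step 2:
                    M           L
  init       0.006992      0.2856
  Δ          0.004496   -0.002248
  eq          0.01149      0.2833
  solve Keq expr → x = -0.002248; check Q = 2147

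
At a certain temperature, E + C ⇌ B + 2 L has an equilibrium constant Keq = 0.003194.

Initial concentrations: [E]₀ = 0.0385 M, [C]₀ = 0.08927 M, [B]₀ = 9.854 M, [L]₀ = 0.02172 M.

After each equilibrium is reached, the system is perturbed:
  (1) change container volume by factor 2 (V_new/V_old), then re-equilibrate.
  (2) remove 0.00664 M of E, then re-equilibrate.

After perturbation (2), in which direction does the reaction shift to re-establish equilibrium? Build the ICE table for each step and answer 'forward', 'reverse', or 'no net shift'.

Direction: reverse

Q₀ = 1.353 vs Keq = 0.003194 ⇒ Q>K, reverse
Step 1:
                    E           C           B           L
  I            0.0385     0.08927       9.854     0.02172
  C           0.01023     0.01023    -0.01023    -0.02047
  E           0.04873      0.0995       9.844    0.001254
  solve Keq expr → x = -0.01023; check Q = 0.003194
Then change container volume by factor 2 (V_new/V_old).
Step 2:
                    E           C           B           L
  I           0.02437     0.04975       4.922  6.2717e-04
  C       -1.2815e-04 -1.2815e-04  1.2815e-04  2.5630e-04
  E           0.02424     0.04962       4.922  8.8347e-04
  solve Keq expr → x = 1.2815e-04; check Q = 0.003194
Then remove 0.00664 M of E.
Step 3:
                    E           C           B           L
  I            0.0176     0.04962       4.922  8.8347e-04
  C        6.4403e-05  6.4403e-05 -6.4403e-05 -1.2881e-04
  E           0.01766     0.04969       4.922  7.5466e-04
  solve Keq expr → x = -6.4403e-05; check Q = 0.003194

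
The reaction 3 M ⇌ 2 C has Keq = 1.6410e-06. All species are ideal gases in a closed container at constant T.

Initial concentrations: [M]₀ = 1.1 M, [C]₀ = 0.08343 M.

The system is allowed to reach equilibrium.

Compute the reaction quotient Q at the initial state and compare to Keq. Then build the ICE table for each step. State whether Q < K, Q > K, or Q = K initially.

Q₀ = 0.00523; Q > K (proceeds reverse)

Q₀ = 0.00523 vs Keq = 1.6410e-06 ⇒ Q>K, reverse
Step 1:
                    M           C
  init            1.1     0.08343
  Δ            0.1225     -0.0817
  eq            1.223    0.001732
  solve Keq expr → x = -0.04085; check Q = 1.6410e-06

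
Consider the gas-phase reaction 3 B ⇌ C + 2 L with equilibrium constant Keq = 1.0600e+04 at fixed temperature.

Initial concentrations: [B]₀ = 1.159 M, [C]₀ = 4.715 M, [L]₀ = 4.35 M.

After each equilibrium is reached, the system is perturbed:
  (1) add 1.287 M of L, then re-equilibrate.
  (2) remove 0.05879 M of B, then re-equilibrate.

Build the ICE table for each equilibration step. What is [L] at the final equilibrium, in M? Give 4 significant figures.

[L]_eq = 6.195 M

Q₀ = 57.31 vs Keq = 1.0600e+04 ⇒ Q<K, forward
Step 1:
                   B          C          L
  init         1.159      4.715       4.35
  Δ          -0.9319     0.3106     0.6212
  eq          0.2271      5.026      4.971
  solve Keq expr → x = 0.3106; check Q = 1.0600e+04
Then add 1.287 M of L.
Step 2:
                   B          C          L
  init        0.2271      5.026      6.258
  Δ          0.03677   -0.01226   -0.02451
  eq          0.2639      5.013      6.234
  solve Keq expr → x = -0.01226; check Q = 1.0600e+04
Then remove 0.05879 M of B.
Step 3:
                   B          C          L
  init        0.2051      5.013      6.234
  Δ          0.05737   -0.01912   -0.03825
  eq          0.2625      4.994      6.195
  solve Keq expr → x = -0.01912; check Q = 1.0600e+04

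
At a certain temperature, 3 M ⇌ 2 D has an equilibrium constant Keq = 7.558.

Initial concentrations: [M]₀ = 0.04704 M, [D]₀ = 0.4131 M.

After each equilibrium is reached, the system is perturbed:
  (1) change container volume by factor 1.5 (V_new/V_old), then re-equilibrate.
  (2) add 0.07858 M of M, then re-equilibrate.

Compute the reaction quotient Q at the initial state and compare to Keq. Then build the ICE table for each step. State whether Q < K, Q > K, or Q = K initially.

Q₀ = 1639; Q > K (proceeds reverse)

Q₀ = 1639 vs Keq = 7.558 ⇒ Q>K, reverse
Step 1:
                    M           D
  Initial     0.04704      0.4131
  Change       0.1784     -0.1189
  Equil        0.2254      0.2942
  solve Keq expr → x = -0.05945; check Q = 7.558
Then change container volume by factor 1.5 (V_new/V_old).
Step 2:
                    M           D
  Initial      0.1503      0.1961
  Change      0.01561     -0.0104
  Equil        0.1659      0.1857
  solve Keq expr → x = -0.005202; check Q = 7.558
Then add 0.07858 M of M.
Step 3:
                    M           D
  Initial      0.2445      0.1857
  Change     -0.05675     0.03784
  Equil        0.1877      0.2236
  solve Keq expr → x = 0.01892; check Q = 7.558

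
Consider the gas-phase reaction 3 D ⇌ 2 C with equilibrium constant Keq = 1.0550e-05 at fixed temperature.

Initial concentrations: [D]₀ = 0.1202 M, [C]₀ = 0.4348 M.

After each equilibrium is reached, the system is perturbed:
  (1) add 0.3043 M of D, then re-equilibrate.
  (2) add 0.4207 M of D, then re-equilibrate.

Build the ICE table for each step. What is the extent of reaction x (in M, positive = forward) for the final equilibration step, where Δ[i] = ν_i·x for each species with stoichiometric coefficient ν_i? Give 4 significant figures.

Q₀ = 108.9 vs Keq = 1.0550e-05 ⇒ Q>K, reverse
Step 1:
                    D           C
  Initial      0.1202      0.4348
  Change       0.6489     -0.4326
  Equil        0.7691    0.002191
  solve Keq expr → x = -0.2163; check Q = 1.0550e-05
Then add 0.3043 M of D.
Step 2:
                    D           C
  Initial       1.073    0.002191
  Change    -0.002116    0.001411
  Equil         1.071    0.003602
  solve Keq expr → x = 7.0536e-04; check Q = 1.0550e-05
Then add 0.4207 M of D.
Step 3:
                    D           C
  Initial       1.492    0.003602
  Change    -0.003446    0.002297
  Equil         1.489    0.005899
  solve Keq expr → x = 0.001149; check Q = 1.0550e-05

x = 0.001149 M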